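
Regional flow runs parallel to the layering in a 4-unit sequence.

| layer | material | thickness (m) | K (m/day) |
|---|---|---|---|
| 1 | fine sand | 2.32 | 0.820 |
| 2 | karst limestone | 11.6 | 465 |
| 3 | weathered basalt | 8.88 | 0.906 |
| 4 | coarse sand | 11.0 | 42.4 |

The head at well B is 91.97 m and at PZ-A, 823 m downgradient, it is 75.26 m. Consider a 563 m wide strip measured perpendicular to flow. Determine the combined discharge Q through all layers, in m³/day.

Flow is parallel to layering, so each bed carries its own Darcy discharge and the transmissivities add.
Σ(K_i·b_i) = 0.820×2.32 + 465×11.6 + 0.906×8.88 + 42.4×11.0 = 5870 m²/day.
Hydraulic gradient i = (91.97 − 75.26) / 823 = 16.71 / 823 = 0.02030.
Q = Σ(K_i·b_i) · W · i = 5870 × 563 × 0.02030 = 67104 m³/day.

67100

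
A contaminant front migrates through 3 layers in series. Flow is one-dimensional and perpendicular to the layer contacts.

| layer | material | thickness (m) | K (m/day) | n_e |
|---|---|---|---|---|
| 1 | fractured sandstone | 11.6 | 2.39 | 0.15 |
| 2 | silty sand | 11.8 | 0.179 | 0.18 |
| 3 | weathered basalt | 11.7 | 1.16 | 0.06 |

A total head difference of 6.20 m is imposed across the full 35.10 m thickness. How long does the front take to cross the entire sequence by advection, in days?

59.6

With flow normal to the layers, continuity requires the same specific discharge q through every layer.
Σ(b_i/K_i) = 11.6/2.39 + 11.8/0.179 + 11.7/1.16 = 80.86 d.
q = Δh / Σ(b_i/K_i) = 6.20 / 80.86 = 0.07667 m/day.
In each layer the seepage velocity is v_i = q/n_i, so the layer transit time is t_i = b_i·n_i / q:
  layer 1 (fractured sandstone): t_1 = 11.6 × 0.15 / 0.07667 = 22.69 d
  layer 2 (silty sand): t_2 = 11.8 × 0.18 / 0.07667 = 27.70 d
  layer 3 (weathered basalt): t_3 = 11.7 × 0.06 / 0.07667 = 9.156 d
Total t = Σ t_i = 59.55 days.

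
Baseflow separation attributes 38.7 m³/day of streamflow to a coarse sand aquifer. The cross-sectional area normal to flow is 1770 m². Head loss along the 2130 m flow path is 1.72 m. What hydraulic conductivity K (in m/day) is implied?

27.1

Hydraulic gradient i = Δh / L = 1.72 / 2130 = 0.0008075.
From Q = K·A·i, K = Q / (A·i) = 38.7 / (1770 × 0.0008075) = 27.08 m/day.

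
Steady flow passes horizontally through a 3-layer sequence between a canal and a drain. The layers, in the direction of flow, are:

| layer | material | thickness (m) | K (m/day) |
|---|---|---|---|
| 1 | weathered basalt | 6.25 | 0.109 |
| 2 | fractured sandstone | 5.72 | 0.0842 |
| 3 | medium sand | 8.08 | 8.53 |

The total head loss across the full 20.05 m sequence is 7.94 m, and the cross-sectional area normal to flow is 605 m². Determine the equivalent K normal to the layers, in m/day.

Flow is perpendicular to layering, so the layers act in series and the equivalent K is the thickness-weighted harmonic mean.
Total thickness L = 6.25 + 5.72 + 8.08 = 20.05 m.
Σ(b_i/K_i) = 6.25/0.109 + 5.72/0.0842 + 8.08/8.53 = 126.2 d.
K_eq = L / Σ(b_i/K_i) = 20.05 / 126.2 = 0.1588 m/day.

0.159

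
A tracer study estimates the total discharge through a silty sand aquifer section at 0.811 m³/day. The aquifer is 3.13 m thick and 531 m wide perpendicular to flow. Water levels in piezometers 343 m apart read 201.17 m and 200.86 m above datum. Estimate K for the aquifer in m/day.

Cross-sectional area A = 531 × 3.13 = 1662 m².
Hydraulic gradient i = (201.17 − 200.86) / 343 = 0.31 / 343 = 0.0009038.
From Q = K·A·i, K = Q / (A·i) = 0.811 / (1662 × 0.0009038) = 0.5399 m/day.

0.540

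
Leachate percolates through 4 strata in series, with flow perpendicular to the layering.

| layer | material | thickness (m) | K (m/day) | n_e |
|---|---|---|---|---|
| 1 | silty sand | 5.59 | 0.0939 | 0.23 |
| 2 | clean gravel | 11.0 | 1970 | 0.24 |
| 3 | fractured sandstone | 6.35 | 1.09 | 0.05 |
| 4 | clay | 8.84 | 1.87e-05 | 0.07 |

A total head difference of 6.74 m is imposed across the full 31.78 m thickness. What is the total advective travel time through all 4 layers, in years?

With flow normal to the layers, continuity requires the same specific discharge q through every layer.
Σ(b_i/K_i) = 5.59/0.0939 + 11.0/1970 + 6.35/1.09 + 8.84/1.87e-05 = 4.728e+05 d.
q = Δh / Σ(b_i/K_i) = 6.74 / 4.728e+05 = 1.426e-05 m/day.
In each layer the seepage velocity is v_i = q/n_i, so the layer transit time is t_i = b_i·n_i / q:
  layer 1 (silty sand): t_1 = 5.59 × 0.23 / 1.426e-05 = 90188 d
  layer 2 (clean gravel): t_2 = 11.0 × 0.24 / 1.426e-05 = 1.852e+05 d
  layer 3 (fractured sandstone): t_3 = 6.35 × 0.05 / 1.426e-05 = 22272 d
  layer 4 (clay): t_4 = 8.84 × 0.07 / 1.426e-05 = 43407 d
Total t = Σ t_i = 3.411e+05 days = 933.8 years.

934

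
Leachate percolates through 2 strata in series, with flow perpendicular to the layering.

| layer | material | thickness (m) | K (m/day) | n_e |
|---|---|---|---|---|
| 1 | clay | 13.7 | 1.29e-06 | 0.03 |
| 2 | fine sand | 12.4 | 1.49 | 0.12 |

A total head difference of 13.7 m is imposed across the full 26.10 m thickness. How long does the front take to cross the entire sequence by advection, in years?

With flow normal to the layers, continuity requires the same specific discharge q through every layer.
Σ(b_i/K_i) = 13.7/1.29e-06 + 12.4/1.49 = 1.062e+07 d.
q = Δh / Σ(b_i/K_i) = 13.7 / 1.062e+07 = 1.290e-06 m/day.
In each layer the seepage velocity is v_i = q/n_i, so the layer transit time is t_i = b_i·n_i / q:
  layer 1 (clay): t_1 = 13.7 × 0.03 / 1.290e-06 = 3.186e+05 d
  layer 2 (fine sand): t_2 = 12.4 × 0.12 / 1.290e-06 = 1.153e+06 d
Total t = Σ t_i = 1.472e+06 days = 4030 years.

4030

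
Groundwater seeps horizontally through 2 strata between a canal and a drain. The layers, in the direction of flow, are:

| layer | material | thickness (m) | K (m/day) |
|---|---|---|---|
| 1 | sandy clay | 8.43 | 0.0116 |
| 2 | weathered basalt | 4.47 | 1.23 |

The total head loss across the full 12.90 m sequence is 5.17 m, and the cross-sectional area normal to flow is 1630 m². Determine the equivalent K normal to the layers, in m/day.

0.0177

Flow is perpendicular to layering, so the layers act in series and the equivalent K is the thickness-weighted harmonic mean.
Total thickness L = 8.43 + 4.47 = 12.90 m.
Σ(b_i/K_i) = 8.43/0.0116 + 4.47/1.23 = 730.4 d.
K_eq = L / Σ(b_i/K_i) = 12.90 / 730.4 = 0.01766 m/day.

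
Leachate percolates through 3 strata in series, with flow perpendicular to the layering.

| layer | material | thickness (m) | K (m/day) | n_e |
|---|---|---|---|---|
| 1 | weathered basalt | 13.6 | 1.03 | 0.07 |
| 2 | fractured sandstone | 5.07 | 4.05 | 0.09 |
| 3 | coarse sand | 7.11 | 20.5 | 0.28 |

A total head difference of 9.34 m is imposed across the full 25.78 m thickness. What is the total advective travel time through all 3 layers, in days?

With flow normal to the layers, continuity requires the same specific discharge q through every layer.
Σ(b_i/K_i) = 13.6/1.03 + 5.07/4.05 + 7.11/20.5 = 14.80 d.
q = Δh / Σ(b_i/K_i) = 9.34 / 14.80 = 0.6310 m/day.
In each layer the seepage velocity is v_i = q/n_i, so the layer transit time is t_i = b_i·n_i / q:
  layer 1 (weathered basalt): t_1 = 13.6 × 0.07 / 0.6310 = 1.509 d
  layer 2 (fractured sandstone): t_2 = 5.07 × 0.09 / 0.6310 = 0.7232 d
  layer 3 (coarse sand): t_3 = 7.11 × 0.28 / 0.6310 = 3.155 d
Total t = Σ t_i = 5.387 days.

5.39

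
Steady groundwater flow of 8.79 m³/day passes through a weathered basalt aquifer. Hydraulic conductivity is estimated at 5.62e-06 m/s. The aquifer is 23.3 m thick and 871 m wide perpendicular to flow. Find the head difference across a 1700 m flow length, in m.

1.52

Convert K: 5.62e-06 m/s × 86400 = 0.4856 m/day.
Cross-sectional area A = 871 × 23.3 = 20294 m².
From Q = K·A·i, i = Q / (K·A) = 8.79 / (0.4856 × 20294) = 0.0008920.
Head loss Δh = i · L = 0.0008920 × 1700 = 1.516 m.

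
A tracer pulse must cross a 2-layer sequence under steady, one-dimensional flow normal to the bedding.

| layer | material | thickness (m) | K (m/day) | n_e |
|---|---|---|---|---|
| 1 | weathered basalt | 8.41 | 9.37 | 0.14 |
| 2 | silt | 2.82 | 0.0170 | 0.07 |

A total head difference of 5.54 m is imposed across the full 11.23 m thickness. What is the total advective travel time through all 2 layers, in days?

With flow normal to the layers, continuity requires the same specific discharge q through every layer.
Σ(b_i/K_i) = 8.41/9.37 + 2.82/0.0170 = 166.8 d.
q = Δh / Σ(b_i/K_i) = 5.54 / 166.8 = 0.03322 m/day.
In each layer the seepage velocity is v_i = q/n_i, so the layer transit time is t_i = b_i·n_i / q:
  layer 1 (weathered basalt): t_1 = 8.41 × 0.14 / 0.03322 = 35.45 d
  layer 2 (silt): t_2 = 2.82 × 0.07 / 0.03322 = 5.943 d
Total t = Σ t_i = 41.39 days.

41.4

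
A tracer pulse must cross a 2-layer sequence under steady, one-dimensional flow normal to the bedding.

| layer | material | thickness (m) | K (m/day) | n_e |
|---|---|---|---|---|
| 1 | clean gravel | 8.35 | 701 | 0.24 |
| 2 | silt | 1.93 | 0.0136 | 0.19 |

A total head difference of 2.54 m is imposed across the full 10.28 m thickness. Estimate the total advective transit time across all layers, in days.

With flow normal to the layers, continuity requires the same specific discharge q through every layer.
Σ(b_i/K_i) = 8.35/701 + 1.93/0.0136 = 141.9 d.
q = Δh / Σ(b_i/K_i) = 2.54 / 141.9 = 0.01790 m/day.
In each layer the seepage velocity is v_i = q/n_i, so the layer transit time is t_i = b_i·n_i / q:
  layer 1 (clean gravel): t_1 = 8.35 × 0.24 / 0.01790 = 112.0 d
  layer 2 (silt): t_2 = 1.93 × 0.19 / 0.01790 = 20.49 d
Total t = Σ t_i = 132.5 days.

132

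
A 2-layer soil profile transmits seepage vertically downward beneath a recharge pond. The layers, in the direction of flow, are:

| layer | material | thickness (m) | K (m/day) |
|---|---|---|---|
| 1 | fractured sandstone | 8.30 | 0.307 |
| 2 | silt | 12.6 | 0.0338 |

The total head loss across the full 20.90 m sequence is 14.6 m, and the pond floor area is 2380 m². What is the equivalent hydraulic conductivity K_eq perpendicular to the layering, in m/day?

0.0523

Flow is perpendicular to layering, so the layers act in series and the equivalent K is the thickness-weighted harmonic mean.
Total thickness L = 8.30 + 12.6 = 20.90 m.
Σ(b_i/K_i) = 8.30/0.307 + 12.6/0.0338 = 399.8 d.
K_eq = L / Σ(b_i/K_i) = 20.90 / 399.8 = 0.05227 m/day.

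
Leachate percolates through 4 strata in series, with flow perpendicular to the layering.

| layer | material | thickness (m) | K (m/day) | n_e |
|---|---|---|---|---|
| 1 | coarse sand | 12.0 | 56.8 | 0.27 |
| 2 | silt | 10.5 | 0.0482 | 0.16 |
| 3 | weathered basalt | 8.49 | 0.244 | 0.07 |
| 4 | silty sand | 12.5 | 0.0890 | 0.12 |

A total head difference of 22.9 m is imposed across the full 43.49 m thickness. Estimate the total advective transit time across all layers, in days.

120

With flow normal to the layers, continuity requires the same specific discharge q through every layer.
Σ(b_i/K_i) = 12.0/56.8 + 10.5/0.0482 + 8.49/0.244 + 12.5/0.0890 = 393.3 d.
q = Δh / Σ(b_i/K_i) = 22.9 / 393.3 = 0.05823 m/day.
In each layer the seepage velocity is v_i = q/n_i, so the layer transit time is t_i = b_i·n_i / q:
  layer 1 (coarse sand): t_1 = 12.0 × 0.27 / 0.05823 = 55.65 d
  layer 2 (silt): t_2 = 10.5 × 0.16 / 0.05823 = 28.85 d
  layer 3 (weathered basalt): t_3 = 8.49 × 0.07 / 0.05823 = 10.21 d
  layer 4 (silty sand): t_4 = 12.5 × 0.12 / 0.05823 = 25.76 d
Total t = Σ t_i = 120.5 days.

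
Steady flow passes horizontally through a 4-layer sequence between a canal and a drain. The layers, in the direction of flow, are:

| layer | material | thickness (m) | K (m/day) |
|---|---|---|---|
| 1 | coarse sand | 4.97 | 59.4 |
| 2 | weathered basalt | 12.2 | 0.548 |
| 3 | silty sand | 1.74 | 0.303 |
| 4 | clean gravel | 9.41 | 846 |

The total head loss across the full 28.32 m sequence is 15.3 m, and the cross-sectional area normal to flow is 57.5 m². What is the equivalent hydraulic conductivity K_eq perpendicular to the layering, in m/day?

1.01

Flow is perpendicular to layering, so the layers act in series and the equivalent K is the thickness-weighted harmonic mean.
Total thickness L = 4.97 + 12.2 + 1.74 + 9.41 = 28.32 m.
Σ(b_i/K_i) = 4.97/59.4 + 12.2/0.548 + 1.74/0.303 + 9.41/846 = 28.10 d.
K_eq = L / Σ(b_i/K_i) = 28.32 / 28.10 = 1.008 m/day.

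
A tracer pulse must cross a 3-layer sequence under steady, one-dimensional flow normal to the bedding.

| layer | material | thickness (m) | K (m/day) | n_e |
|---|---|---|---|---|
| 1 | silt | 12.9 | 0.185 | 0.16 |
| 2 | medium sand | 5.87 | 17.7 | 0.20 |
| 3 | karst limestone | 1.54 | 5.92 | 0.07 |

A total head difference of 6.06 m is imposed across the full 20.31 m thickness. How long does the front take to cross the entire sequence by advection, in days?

38.8

With flow normal to the layers, continuity requires the same specific discharge q through every layer.
Σ(b_i/K_i) = 12.9/0.185 + 5.87/17.7 + 1.54/5.92 = 70.32 d.
q = Δh / Σ(b_i/K_i) = 6.06 / 70.32 = 0.08618 m/day.
In each layer the seepage velocity is v_i = q/n_i, so the layer transit time is t_i = b_i·n_i / q:
  layer 1 (silt): t_1 = 12.9 × 0.16 / 0.08618 = 23.95 d
  layer 2 (medium sand): t_2 = 5.87 × 0.20 / 0.08618 = 13.62 d
  layer 3 (karst limestone): t_3 = 1.54 × 0.07 / 0.08618 = 1.251 d
Total t = Σ t_i = 38.83 days.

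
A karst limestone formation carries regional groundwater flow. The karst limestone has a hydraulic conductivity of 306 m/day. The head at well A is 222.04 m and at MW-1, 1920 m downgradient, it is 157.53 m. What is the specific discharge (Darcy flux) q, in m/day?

Hydraulic gradient i = (222.04 − 157.53) / 1920 = 64.51 / 1920 = 0.03360.
Specific discharge q = K · i = 306.0 × 0.03360 = 10.28 m/day.

10.3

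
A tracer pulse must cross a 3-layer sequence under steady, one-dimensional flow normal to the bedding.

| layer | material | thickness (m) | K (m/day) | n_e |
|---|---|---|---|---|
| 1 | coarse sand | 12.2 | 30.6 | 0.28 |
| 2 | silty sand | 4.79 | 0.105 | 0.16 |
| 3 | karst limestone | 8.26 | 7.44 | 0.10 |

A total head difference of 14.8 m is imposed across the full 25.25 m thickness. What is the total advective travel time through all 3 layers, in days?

15.9

With flow normal to the layers, continuity requires the same specific discharge q through every layer.
Σ(b_i/K_i) = 12.2/30.6 + 4.79/0.105 + 8.26/7.44 = 47.13 d.
q = Δh / Σ(b_i/K_i) = 14.8 / 47.13 = 0.3140 m/day.
In each layer the seepage velocity is v_i = q/n_i, so the layer transit time is t_i = b_i·n_i / q:
  layer 1 (coarse sand): t_1 = 12.2 × 0.28 / 0.3140 = 10.88 d
  layer 2 (silty sand): t_2 = 4.79 × 0.16 / 0.3140 = 2.440 d
  layer 3 (karst limestone): t_3 = 8.26 × 0.10 / 0.3140 = 2.630 d
Total t = Σ t_i = 15.95 days.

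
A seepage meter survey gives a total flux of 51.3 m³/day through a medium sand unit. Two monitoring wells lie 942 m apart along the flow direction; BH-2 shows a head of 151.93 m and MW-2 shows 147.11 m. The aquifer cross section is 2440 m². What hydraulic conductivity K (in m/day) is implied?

Hydraulic gradient i = (151.93 − 147.11) / 942 = 4.82 / 942 = 0.005117.
From Q = K·A·i, K = Q / (A·i) = 51.3 / (2440 × 0.005117) = 4.109 m/day.

4.11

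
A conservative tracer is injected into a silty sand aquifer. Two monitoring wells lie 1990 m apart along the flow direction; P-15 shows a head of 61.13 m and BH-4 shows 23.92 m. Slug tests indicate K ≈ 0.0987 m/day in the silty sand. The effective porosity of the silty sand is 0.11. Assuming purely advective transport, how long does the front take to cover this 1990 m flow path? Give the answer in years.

325

Hydraulic gradient i = (61.13 − 23.92) / 1990 = 37.21 / 1990 = 0.01870.
Darcy flux q = K · i = 0.09870 × 0.01870 = 0.001846 m/day.
Seepage velocity v = q / n_e = 0.001846 / 0.11 = 0.01678 m/day.
Travel time t = L / v = 1990 / 0.01678 = 1.186e+05 days = 324.7 years.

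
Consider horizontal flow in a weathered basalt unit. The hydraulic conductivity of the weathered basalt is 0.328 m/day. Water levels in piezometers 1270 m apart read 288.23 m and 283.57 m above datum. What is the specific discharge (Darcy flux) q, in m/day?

Hydraulic gradient i = (288.23 − 283.57) / 1270 = 4.66 / 1270 = 0.003669.
Specific discharge q = K · i = 0.3280 × 0.003669 = 0.001204 m/day.

0.00120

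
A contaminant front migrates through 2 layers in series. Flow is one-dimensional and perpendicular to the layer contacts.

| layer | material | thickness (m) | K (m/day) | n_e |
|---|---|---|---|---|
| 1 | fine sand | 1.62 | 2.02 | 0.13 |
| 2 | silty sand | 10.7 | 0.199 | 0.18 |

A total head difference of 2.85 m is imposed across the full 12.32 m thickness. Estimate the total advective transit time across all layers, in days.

40.9

With flow normal to the layers, continuity requires the same specific discharge q through every layer.
Σ(b_i/K_i) = 1.62/2.02 + 10.7/0.199 = 54.57 d.
q = Δh / Σ(b_i/K_i) = 2.85 / 54.57 = 0.05223 m/day.
In each layer the seepage velocity is v_i = q/n_i, so the layer transit time is t_i = b_i·n_i / q:
  layer 1 (fine sand): t_1 = 1.62 × 0.13 / 0.05223 = 4.032 d
  layer 2 (silty sand): t_2 = 10.7 × 0.18 / 0.05223 = 36.88 d
Total t = Σ t_i = 40.91 days.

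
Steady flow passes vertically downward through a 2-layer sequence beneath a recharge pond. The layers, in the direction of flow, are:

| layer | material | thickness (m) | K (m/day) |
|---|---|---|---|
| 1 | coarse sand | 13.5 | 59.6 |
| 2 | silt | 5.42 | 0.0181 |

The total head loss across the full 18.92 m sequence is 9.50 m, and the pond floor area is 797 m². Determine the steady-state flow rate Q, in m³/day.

Flow is perpendicular to layering, so the layers act in series and the equivalent K is the thickness-weighted harmonic mean.
Total thickness L = 13.5 + 5.42 = 18.92 m.
Σ(b_i/K_i) = 13.5/59.6 + 5.42/0.0181 = 299.7 d.
K_eq = L / Σ(b_i/K_i) = 18.92 / 299.7 = 0.06314 m/day.
Q = K_eq · A · (Δh/L) = 0.06314 × 797 × (9.50/18.92) = 25.27 m³/day.

25.3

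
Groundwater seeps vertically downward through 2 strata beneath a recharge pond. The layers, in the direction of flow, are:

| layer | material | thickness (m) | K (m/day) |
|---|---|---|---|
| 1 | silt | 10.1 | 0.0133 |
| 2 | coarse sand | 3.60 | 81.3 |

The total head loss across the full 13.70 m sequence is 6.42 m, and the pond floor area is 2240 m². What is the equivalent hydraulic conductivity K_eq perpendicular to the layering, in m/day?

Flow is perpendicular to layering, so the layers act in series and the equivalent K is the thickness-weighted harmonic mean.
Total thickness L = 10.1 + 3.60 = 13.70 m.
Σ(b_i/K_i) = 10.1/0.0133 + 3.60/81.3 = 759.4 d.
K_eq = L / Σ(b_i/K_i) = 13.70 / 759.4 = 0.01804 m/day.

0.0180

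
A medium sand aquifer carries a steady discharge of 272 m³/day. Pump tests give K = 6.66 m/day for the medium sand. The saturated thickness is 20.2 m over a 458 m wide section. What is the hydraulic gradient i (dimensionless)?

Cross-sectional area A = 458 × 20.2 = 9252 m².
From Q = K·A·i, i = Q / (K·A) = 272 / (6.660 × 9252) = 0.004414.

0.00441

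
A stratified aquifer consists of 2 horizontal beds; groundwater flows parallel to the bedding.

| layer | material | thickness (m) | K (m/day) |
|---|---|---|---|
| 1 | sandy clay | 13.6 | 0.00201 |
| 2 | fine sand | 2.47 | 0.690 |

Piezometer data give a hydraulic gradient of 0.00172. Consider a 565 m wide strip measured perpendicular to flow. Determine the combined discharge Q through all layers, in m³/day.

Flow is parallel to layering, so each bed carries its own Darcy discharge and the transmissivities add.
Σ(K_i·b_i) = 0.00201×13.6 + 0.690×2.47 = 1.732 m²/day.
Hydraulic gradient i = 0.00172.
Q = Σ(K_i·b_i) · W · i = 1.732 × 565 × 0.001720 = 1.683 m³/day.

1.68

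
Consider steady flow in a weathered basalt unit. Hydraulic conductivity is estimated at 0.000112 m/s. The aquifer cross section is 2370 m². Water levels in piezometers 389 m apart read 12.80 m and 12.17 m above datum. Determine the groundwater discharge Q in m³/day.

37.1

Convert K: 0.000112 m/s × 86400 = 9.677 m/day.
Hydraulic gradient i = (12.80 − 12.17) / 389 = 0.63 / 389 = 0.001620.
Darcy's law: Q = K · A · i = 9.677 × 2370 × 0.001620 = 37.14 m³/day.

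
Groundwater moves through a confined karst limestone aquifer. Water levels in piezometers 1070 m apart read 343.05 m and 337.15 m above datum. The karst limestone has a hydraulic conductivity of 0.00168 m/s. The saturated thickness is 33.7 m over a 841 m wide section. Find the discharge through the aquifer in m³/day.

22700

Convert K: 0.00168 m/s × 86400 = 145.2 m/day.
Cross-sectional area A = 841 × 33.7 = 28342 m².
Hydraulic gradient i = (343.05 − 337.15) / 1070 = 5.9 / 1070 = 0.005514.
Darcy's law: Q = K · A · i = 145.2 × 28342 × 0.005514 = 22684 m³/day.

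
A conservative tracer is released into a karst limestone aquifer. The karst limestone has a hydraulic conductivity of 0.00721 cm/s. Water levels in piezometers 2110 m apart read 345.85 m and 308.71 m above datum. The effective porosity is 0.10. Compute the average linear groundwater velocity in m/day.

Convert K: 0.00721 cm/s × 864 = 6.229 m/day.
Hydraulic gradient i = (345.85 − 308.71) / 2110 = 37.14 / 2110 = 0.01760.
Darcy flux q = K · i = 6.229 × 0.01760 = 0.1096 m/day.
Seepage velocity v = q / n_e = 0.1096 / 0.10 = 1.096 m/day.

1.10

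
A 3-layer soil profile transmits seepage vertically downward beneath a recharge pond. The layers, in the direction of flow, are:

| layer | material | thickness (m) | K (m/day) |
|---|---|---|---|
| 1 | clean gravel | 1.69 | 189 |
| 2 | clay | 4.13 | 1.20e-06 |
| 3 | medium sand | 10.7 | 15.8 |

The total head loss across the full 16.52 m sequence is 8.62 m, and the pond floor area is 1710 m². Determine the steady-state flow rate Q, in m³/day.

0.00428

Flow is perpendicular to layering, so the layers act in series and the equivalent K is the thickness-weighted harmonic mean.
Total thickness L = 1.69 + 4.13 + 10.7 = 16.52 m.
Σ(b_i/K_i) = 1.69/189 + 4.13/1.20e-06 + 10.7/15.8 = 3.442e+06 d.
K_eq = L / Σ(b_i/K_i) = 16.52 / 3.442e+06 = 4.800e-06 m/day.
Q = K_eq · A · (Δh/L) = 4.800e-06 × 1710 × (8.62/16.52) = 0.004283 m³/day.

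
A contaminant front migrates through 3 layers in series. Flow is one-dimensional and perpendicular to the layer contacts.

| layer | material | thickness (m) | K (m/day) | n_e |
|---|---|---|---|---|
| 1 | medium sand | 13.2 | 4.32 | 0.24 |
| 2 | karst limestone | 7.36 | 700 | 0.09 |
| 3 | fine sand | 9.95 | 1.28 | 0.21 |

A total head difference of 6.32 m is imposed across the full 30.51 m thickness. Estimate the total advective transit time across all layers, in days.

With flow normal to the layers, continuity requires the same specific discharge q through every layer.
Σ(b_i/K_i) = 13.2/4.32 + 7.36/700 + 9.95/1.28 = 10.84 d.
q = Δh / Σ(b_i/K_i) = 6.32 / 10.84 = 0.5831 m/day.
In each layer the seepage velocity is v_i = q/n_i, so the layer transit time is t_i = b_i·n_i / q:
  layer 1 (medium sand): t_1 = 13.2 × 0.24 / 0.5831 = 5.433 d
  layer 2 (karst limestone): t_2 = 7.36 × 0.09 / 0.5831 = 1.136 d
  layer 3 (fine sand): t_3 = 9.95 × 0.21 / 0.5831 = 3.584 d
Total t = Σ t_i = 10.15 days.

10.2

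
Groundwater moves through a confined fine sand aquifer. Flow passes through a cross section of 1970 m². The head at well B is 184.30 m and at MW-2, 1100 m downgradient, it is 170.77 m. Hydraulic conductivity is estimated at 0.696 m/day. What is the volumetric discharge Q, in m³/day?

Hydraulic gradient i = (184.30 − 170.77) / 1100 = 13.53 / 1100 = 0.01230.
Darcy's law: Q = K · A · i = 0.6960 × 1970 × 0.01230 = 16.86 m³/day.

16.9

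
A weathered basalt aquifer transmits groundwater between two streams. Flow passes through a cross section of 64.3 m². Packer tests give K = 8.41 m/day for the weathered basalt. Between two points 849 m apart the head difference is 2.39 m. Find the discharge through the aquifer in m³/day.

Hydraulic gradient i = Δh / L = 2.39 / 849 = 0.002815.
Darcy's law: Q = K · A · i = 8.410 × 64.30 × 0.002815 = 1.522 m³/day.

1.52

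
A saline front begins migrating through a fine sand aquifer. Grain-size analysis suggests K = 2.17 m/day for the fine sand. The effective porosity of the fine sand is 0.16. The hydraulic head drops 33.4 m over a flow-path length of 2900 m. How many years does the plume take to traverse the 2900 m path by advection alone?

Hydraulic gradient i = Δh / L = 33.4 / 2900 = 0.01152.
Darcy flux q = K · i = 2.170 × 0.01152 = 0.02499 m/day.
Seepage velocity v = q / n_e = 0.02499 / 0.16 = 0.1562 m/day.
Travel time t = L / v = 2900 / 0.1562 = 18566 days = 50.83 years.

50.8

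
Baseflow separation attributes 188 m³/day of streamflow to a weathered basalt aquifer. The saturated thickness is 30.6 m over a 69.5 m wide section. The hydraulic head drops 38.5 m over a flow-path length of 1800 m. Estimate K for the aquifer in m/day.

Cross-sectional area A = 69.5 × 30.6 = 2127 m².
Hydraulic gradient i = Δh / L = 38.5 / 1800 = 0.02139.
From Q = K·A·i, K = Q / (A·i) = 188 / (2127 × 0.02139) = 4.133 m/day.

4.13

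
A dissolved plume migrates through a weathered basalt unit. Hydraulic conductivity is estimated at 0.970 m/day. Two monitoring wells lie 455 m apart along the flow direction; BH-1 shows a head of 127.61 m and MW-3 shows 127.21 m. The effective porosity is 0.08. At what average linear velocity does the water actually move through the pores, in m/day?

0.0107

Hydraulic gradient i = (127.61 − 127.21) / 455 = 0.4 / 455 = 0.0008791.
Darcy flux q = K · i = 0.9700 × 0.0008791 = 0.0008527 m/day.
Seepage velocity v = q / n_e = 0.0008527 / 0.08 = 0.01066 m/day.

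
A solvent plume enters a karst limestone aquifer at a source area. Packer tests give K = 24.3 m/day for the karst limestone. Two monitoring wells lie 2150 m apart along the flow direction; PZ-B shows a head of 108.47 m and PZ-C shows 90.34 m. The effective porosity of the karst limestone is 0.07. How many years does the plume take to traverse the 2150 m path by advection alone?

2.01

Hydraulic gradient i = (108.47 − 90.34) / 2150 = 18.13 / 2150 = 0.008433.
Darcy flux q = K · i = 24.30 × 0.008433 = 0.2049 m/day.
Seepage velocity v = q / n_e = 0.2049 / 0.07 = 2.927 m/day.
Travel time t = L / v = 2150 / 2.927 = 734.5 days = 2.011 years.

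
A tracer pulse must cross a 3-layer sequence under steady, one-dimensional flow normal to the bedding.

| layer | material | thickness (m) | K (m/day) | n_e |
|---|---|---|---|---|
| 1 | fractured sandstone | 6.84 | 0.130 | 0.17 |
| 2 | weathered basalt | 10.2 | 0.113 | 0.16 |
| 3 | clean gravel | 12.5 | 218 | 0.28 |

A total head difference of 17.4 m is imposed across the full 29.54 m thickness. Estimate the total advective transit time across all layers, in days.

51.7

With flow normal to the layers, continuity requires the same specific discharge q through every layer.
Σ(b_i/K_i) = 6.84/0.130 + 10.2/0.113 + 12.5/218 = 142.9 d.
q = Δh / Σ(b_i/K_i) = 17.4 / 142.9 = 0.1217 m/day.
In each layer the seepage velocity is v_i = q/n_i, so the layer transit time is t_i = b_i·n_i / q:
  layer 1 (fractured sandstone): t_1 = 6.84 × 0.17 / 0.1217 = 9.552 d
  layer 2 (weathered basalt): t_2 = 10.2 × 0.16 / 0.1217 = 13.41 d
  layer 3 (clean gravel): t_3 = 12.5 × 0.28 / 0.1217 = 28.75 d
Total t = Σ t_i = 51.71 days.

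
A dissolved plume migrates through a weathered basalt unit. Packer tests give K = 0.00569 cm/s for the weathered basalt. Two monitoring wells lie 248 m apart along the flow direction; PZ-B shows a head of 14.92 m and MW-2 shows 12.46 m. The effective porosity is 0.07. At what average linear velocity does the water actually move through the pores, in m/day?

0.697

Convert K: 0.00569 cm/s × 864 = 4.916 m/day.
Hydraulic gradient i = (14.92 − 12.46) / 248 = 2.46 / 248 = 0.009919.
Darcy flux q = K · i = 4.916 × 0.009919 = 0.04877 m/day.
Seepage velocity v = q / n_e = 0.04877 / 0.07 = 0.6966 m/day.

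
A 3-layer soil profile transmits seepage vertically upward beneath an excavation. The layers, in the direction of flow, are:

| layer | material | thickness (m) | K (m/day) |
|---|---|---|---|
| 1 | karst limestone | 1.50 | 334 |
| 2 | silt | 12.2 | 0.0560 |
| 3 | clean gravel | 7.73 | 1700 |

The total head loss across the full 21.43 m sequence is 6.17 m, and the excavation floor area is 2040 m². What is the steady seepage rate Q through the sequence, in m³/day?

Flow is perpendicular to layering, so the layers act in series and the equivalent K is the thickness-weighted harmonic mean.
Total thickness L = 1.50 + 12.2 + 7.73 = 21.43 m.
Σ(b_i/K_i) = 1.50/334 + 12.2/0.0560 + 7.73/1700 = 217.9 d.
K_eq = L / Σ(b_i/K_i) = 21.43 / 217.9 = 0.09836 m/day.
Q = K_eq · A · (Δh/L) = 0.09836 × 2040 × (6.17/21.43) = 57.77 m³/day.

57.8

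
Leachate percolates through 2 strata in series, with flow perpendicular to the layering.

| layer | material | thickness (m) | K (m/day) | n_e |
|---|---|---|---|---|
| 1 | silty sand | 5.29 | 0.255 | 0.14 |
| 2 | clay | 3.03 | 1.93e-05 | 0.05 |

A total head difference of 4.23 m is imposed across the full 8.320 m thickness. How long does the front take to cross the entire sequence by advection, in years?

90.7

With flow normal to the layers, continuity requires the same specific discharge q through every layer.
Σ(b_i/K_i) = 5.29/0.255 + 3.03/1.93e-05 = 1.570e+05 d.
q = Δh / Σ(b_i/K_i) = 4.23 / 1.570e+05 = 2.694e-05 m/day.
In each layer the seepage velocity is v_i = q/n_i, so the layer transit time is t_i = b_i·n_i / q:
  layer 1 (silty sand): t_1 = 5.29 × 0.14 / 2.694e-05 = 27491 d
  layer 2 (clay): t_2 = 3.03 × 0.05 / 2.694e-05 = 5624 d
Total t = Σ t_i = 33114 days = 90.66 years.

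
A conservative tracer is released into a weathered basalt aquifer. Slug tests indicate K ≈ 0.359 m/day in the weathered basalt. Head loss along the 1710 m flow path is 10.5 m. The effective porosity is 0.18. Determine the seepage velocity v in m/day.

Hydraulic gradient i = Δh / L = 10.5 / 1710 = 0.006140.
Darcy flux q = K · i = 0.3590 × 0.006140 = 0.002204 m/day.
Seepage velocity v = q / n_e = 0.002204 / 0.18 = 0.01225 m/day.

0.0122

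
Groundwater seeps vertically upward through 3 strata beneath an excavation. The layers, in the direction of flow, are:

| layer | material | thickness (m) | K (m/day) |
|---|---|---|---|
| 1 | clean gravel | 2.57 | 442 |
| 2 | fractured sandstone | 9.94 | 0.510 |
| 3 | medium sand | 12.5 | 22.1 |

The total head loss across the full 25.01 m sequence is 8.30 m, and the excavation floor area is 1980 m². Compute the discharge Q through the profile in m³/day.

Flow is perpendicular to layering, so the layers act in series and the equivalent K is the thickness-weighted harmonic mean.
Total thickness L = 2.57 + 9.94 + 12.5 = 25.01 m.
Σ(b_i/K_i) = 2.57/442 + 9.94/0.510 + 12.5/22.1 = 20.06 d.
K_eq = L / Σ(b_i/K_i) = 25.01 / 20.06 = 1.247 m/day.
Q = K_eq · A · (Δh/L) = 1.247 × 1980 × (8.30/25.01) = 819.2 m³/day.

819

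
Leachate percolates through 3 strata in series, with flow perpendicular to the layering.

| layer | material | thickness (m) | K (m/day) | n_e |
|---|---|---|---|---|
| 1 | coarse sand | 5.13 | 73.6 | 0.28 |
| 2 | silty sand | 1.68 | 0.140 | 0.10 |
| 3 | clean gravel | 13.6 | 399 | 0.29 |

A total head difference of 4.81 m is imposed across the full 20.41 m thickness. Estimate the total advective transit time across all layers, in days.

With flow normal to the layers, continuity requires the same specific discharge q through every layer.
Σ(b_i/K_i) = 5.13/73.6 + 1.68/0.140 + 13.6/399 = 12.10 d.
q = Δh / Σ(b_i/K_i) = 4.81 / 12.10 = 0.3974 m/day.
In each layer the seepage velocity is v_i = q/n_i, so the layer transit time is t_i = b_i·n_i / q:
  layer 1 (coarse sand): t_1 = 5.13 × 0.28 / 0.3974 = 3.615 d
  layer 2 (silty sand): t_2 = 1.68 × 0.10 / 0.3974 = 0.4228 d
  layer 3 (clean gravel): t_3 = 13.6 × 0.29 / 0.3974 = 9.925 d
Total t = Σ t_i = 13.96 days.

14.0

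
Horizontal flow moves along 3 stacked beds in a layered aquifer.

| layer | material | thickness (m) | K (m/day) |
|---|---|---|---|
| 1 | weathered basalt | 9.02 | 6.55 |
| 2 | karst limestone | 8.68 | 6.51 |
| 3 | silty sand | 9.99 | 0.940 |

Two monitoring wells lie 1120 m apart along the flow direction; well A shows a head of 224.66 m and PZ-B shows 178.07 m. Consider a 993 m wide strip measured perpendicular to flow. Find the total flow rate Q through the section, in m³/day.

5160

Flow is parallel to layering, so each bed carries its own Darcy discharge and the transmissivities add.
Σ(K_i·b_i) = 6.55×9.02 + 6.51×8.68 + 0.940×9.99 = 125.0 m²/day.
Hydraulic gradient i = (224.66 − 178.07) / 1120 = 46.59 / 1120 = 0.04160.
Q = Σ(K_i·b_i) · W · i = 125.0 × 993 × 0.04160 = 5162 m³/day.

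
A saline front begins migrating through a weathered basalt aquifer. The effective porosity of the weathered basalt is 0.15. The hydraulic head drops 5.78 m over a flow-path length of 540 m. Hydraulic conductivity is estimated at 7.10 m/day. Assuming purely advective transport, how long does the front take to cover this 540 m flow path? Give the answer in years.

2.92

Hydraulic gradient i = Δh / L = 5.78 / 540 = 0.01070.
Darcy flux q = K · i = 7.100 × 0.01070 = 0.07600 m/day.
Seepage velocity v = q / n_e = 0.07600 / 0.15 = 0.5066 m/day.
Travel time t = L / v = 540 / 0.5066 = 1066 days = 2.918 years.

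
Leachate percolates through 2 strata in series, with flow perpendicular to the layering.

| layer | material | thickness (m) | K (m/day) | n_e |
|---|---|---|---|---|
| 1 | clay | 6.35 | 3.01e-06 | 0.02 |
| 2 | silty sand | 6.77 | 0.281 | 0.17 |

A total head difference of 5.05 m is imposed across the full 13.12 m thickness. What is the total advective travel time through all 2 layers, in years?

With flow normal to the layers, continuity requires the same specific discharge q through every layer.
Σ(b_i/K_i) = 6.35/3.01e-06 + 6.77/0.281 = 2.110e+06 d.
q = Δh / Σ(b_i/K_i) = 5.05 / 2.110e+06 = 2.394e-06 m/day.
In each layer the seepage velocity is v_i = q/n_i, so the layer transit time is t_i = b_i·n_i / q:
  layer 1 (clay): t_1 = 6.35 × 0.02 / 2.394e-06 = 53055 d
  layer 2 (silty sand): t_2 = 6.77 × 0.17 / 2.394e-06 = 4.808e+05 d
Total t = Σ t_i = 5.338e+05 days = 1462 years.

1460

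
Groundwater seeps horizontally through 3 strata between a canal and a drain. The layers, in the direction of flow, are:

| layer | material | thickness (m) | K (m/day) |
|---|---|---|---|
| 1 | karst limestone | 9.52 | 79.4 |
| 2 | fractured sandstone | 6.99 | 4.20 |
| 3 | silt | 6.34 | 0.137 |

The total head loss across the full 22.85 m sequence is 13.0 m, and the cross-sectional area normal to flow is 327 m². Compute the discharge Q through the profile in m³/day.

Flow is perpendicular to layering, so the layers act in series and the equivalent K is the thickness-weighted harmonic mean.
Total thickness L = 9.52 + 6.99 + 6.34 = 22.85 m.
Σ(b_i/K_i) = 9.52/79.4 + 6.99/4.20 + 6.34/0.137 = 48.06 d.
K_eq = L / Σ(b_i/K_i) = 22.85 / 48.06 = 0.4754 m/day.
Q = K_eq · A · (Δh/L) = 0.4754 × 327 × (13.0/22.85) = 88.45 m³/day.

88.4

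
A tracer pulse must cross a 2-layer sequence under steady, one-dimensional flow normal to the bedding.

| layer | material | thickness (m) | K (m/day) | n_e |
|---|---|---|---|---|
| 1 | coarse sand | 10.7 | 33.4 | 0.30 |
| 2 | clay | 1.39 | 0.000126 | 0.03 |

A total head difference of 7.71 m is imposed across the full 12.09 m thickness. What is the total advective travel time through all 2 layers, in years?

With flow normal to the layers, continuity requires the same specific discharge q through every layer.
Σ(b_i/K_i) = 10.7/33.4 + 1.39/0.000126 = 11032 d.
q = Δh / Σ(b_i/K_i) = 7.71 / 11032 = 0.0006989 m/day.
In each layer the seepage velocity is v_i = q/n_i, so the layer transit time is t_i = b_i·n_i / q:
  layer 1 (coarse sand): t_1 = 10.7 × 0.30 / 0.0006989 = 4593 d
  layer 2 (clay): t_2 = 1.39 × 0.03 / 0.0006989 = 59.67 d
Total t = Σ t_i = 4653 days = 12.74 years.

12.7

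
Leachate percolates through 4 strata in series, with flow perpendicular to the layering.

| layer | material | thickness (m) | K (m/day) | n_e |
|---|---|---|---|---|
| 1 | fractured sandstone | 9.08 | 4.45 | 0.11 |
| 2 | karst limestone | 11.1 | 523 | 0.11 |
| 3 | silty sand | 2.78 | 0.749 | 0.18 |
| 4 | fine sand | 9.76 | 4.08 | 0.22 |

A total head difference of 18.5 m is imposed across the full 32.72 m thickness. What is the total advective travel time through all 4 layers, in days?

2.15

With flow normal to the layers, continuity requires the same specific discharge q through every layer.
Σ(b_i/K_i) = 9.08/4.45 + 11.1/523 + 2.78/0.749 + 9.76/4.08 = 8.165 d.
q = Δh / Σ(b_i/K_i) = 18.5 / 8.165 = 2.266 m/day.
In each layer the seepage velocity is v_i = q/n_i, so the layer transit time is t_i = b_i·n_i / q:
  layer 1 (fractured sandstone): t_1 = 9.08 × 0.11 / 2.266 = 0.4408 d
  layer 2 (karst limestone): t_2 = 11.1 × 0.11 / 2.266 = 0.5389 d
  layer 3 (silty sand): t_3 = 2.78 × 0.18 / 2.266 = 0.2209 d
  layer 4 (fine sand): t_4 = 9.76 × 0.22 / 2.266 = 0.9477 d
Total t = Σ t_i = 2.148 days.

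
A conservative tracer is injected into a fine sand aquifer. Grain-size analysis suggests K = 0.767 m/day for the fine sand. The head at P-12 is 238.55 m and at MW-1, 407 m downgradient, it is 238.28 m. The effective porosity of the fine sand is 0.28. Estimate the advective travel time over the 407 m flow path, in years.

613

Hydraulic gradient i = (238.55 − 238.28) / 407 = 0.27 / 407 = 0.0006634.
Darcy flux q = K · i = 0.7670 × 0.0006634 = 0.0005088 m/day.
Seepage velocity v = q / n_e = 0.0005088 / 0.28 = 0.001817 m/day.
Travel time t = L / v = 407 / 0.001817 = 2.240e+05 days = 613.2 years.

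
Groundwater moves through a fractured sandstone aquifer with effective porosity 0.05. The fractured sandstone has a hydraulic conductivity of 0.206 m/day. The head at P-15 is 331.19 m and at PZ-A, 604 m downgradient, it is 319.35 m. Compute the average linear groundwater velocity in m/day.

Hydraulic gradient i = (331.19 − 319.35) / 604 = 11.84 / 604 = 0.01960.
Darcy flux q = K · i = 0.2060 × 0.01960 = 0.004038 m/day.
Seepage velocity v = q / n_e = 0.004038 / 0.05 = 0.08076 m/day.

0.0808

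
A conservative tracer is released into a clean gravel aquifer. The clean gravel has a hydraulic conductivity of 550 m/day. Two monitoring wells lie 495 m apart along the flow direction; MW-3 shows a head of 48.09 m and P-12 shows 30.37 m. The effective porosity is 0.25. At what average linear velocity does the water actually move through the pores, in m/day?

Hydraulic gradient i = (48.09 − 30.37) / 495 = 17.72 / 495 = 0.03580.
Darcy flux q = K · i = 550.0 × 0.03580 = 19.69 m/day.
Seepage velocity v = q / n_e = 19.69 / 0.25 = 78.76 m/day.

78.8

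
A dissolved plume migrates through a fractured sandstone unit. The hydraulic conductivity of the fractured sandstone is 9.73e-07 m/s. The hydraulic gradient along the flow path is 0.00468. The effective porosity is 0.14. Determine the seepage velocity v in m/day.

0.00281

Convert K: 9.73e-07 m/s × 86400 = 0.08407 m/day.
Hydraulic gradient i = 0.00468.
Darcy flux q = K · i = 0.08407 × 0.004680 = 0.0003934 m/day.
Seepage velocity v = q / n_e = 0.0003934 / 0.14 = 0.002810 m/day.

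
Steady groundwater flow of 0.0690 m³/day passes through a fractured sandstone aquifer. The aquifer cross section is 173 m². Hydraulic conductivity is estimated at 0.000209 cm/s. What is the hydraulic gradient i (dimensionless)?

0.00221

Convert K: 0.000209 cm/s × 864 = 0.1806 m/day.
From Q = K·A·i, i = Q / (K·A) = 0.0690 / (0.1806 × 173.0) = 0.002209.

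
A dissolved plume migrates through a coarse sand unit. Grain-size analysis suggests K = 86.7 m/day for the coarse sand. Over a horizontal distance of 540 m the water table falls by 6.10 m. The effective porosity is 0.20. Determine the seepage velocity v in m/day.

Hydraulic gradient i = Δh / L = 6.10 / 540 = 0.01130.
Darcy flux q = K · i = 86.70 × 0.01130 = 0.9794 m/day.
Seepage velocity v = q / n_e = 0.9794 / 0.20 = 4.897 m/day.

4.90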